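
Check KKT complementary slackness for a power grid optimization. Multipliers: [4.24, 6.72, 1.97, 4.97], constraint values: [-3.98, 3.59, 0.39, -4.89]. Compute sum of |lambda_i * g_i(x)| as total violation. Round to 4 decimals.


KKT complementary slackness check:
lambda_1 * g_1 = 4.24 * -3.98 = -16.8752
lambda_2 * g_2 = 6.72 * 3.59 = 24.1248
lambda_3 * g_3 = 1.97 * 0.39 = 0.7683
lambda_4 * g_4 = 4.97 * -4.89 = -24.3033
Total violation = 16.8752 + 24.1248 + 0.7683 + 24.3033 = 66.0716


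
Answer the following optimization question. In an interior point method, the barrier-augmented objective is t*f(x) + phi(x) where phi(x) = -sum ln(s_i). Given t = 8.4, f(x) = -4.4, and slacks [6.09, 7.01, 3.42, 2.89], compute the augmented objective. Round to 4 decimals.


Step 1: Compute log-barrier.
ln values: [1.8066, 1.9473, 1.2296, 1.0613]
phi = -(1.8066 + 1.9473 + 1.2296 + 1.0613) = -6.0449
Step 2: Compute augmented objective.
t*f(x) = 8.4*-4.4 = -36.96
Total = -36.96 - 6.0449 = -43.0049


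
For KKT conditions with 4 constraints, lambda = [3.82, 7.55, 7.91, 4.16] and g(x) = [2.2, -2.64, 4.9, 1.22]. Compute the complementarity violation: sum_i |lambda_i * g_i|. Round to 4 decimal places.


KKT complementary slackness check:
lambda_1 * g_1 = 3.82 * 2.2 = 8.404
lambda_2 * g_2 = 7.55 * -2.64 = -19.932
lambda_3 * g_3 = 7.91 * 4.9 = 38.759
lambda_4 * g_4 = 4.16 * 1.22 = 5.0752
Total violation = 8.404 + 19.932 + 38.759 + 5.0752 = 72.1702


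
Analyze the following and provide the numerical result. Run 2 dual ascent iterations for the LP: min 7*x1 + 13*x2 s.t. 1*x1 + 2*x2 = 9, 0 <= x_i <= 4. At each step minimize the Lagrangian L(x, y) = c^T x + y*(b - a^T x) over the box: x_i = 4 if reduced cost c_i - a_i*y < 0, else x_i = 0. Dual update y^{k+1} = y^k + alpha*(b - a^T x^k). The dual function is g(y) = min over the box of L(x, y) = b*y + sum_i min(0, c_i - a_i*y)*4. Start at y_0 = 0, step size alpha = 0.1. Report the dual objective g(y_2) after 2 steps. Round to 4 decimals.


Dual ascent for LP: min 7*x1 + 13*x2, 1*x1 + 2*x2 = 9, 0 <= x_i <= 4
Step 1: y^k = 0.0, reduced costs: (7.0, 13.0)
  x^k = (0.0, 0.0), subgradient = b - a^T x = 9.0
  y^{k+1} = 0.0 + 0.1*9.0 = 0.9
Step 2: y^k = 0.9, reduced costs: (6.1, 11.2)
  x^k = (0.0, 0.0), subgradient = b - a^T x = 9.0
  y^{k+1} = 0.9 + 0.1*9.0 = 1.8
Dual objective at y_2 = 1.8: reduced costs (5.2, 9.4), box minimizer x = (0.0, 0.0)
g(y_2) = b*y + (c1 - a1*y)*x1 + (c2 - a2*y)*x2 = 9*1.8 + 5.2*0.0 + 9.4*0.0 = 16.2 + 0.0 + 0.0 = 16.2


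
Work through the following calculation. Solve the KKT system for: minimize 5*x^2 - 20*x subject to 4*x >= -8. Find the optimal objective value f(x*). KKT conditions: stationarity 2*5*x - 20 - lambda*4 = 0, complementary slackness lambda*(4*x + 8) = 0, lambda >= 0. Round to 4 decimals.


Step 1: Try lambda = 0 (constraint inactive).
Stationarity: 2*5*x - 20 = 0
x* = 20/(2*5) = 2.0
Check constraint: 4*2.0 = 8.0 >= -8 -- satisfied.
Step 2: Compute optimal value.
f(x*) = 5*2.0^2 - 20*2.0 = -20.0


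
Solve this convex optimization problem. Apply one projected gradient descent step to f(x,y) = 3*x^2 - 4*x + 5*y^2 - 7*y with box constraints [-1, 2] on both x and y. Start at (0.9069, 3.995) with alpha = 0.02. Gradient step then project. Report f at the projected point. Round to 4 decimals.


Step 1: Compute gradient at (0.9069, 3.995).
grad_x = 2*3*0.9069 - 4 = 1.4414
grad_y = 2*5*3.995 - 7 = 32.95
Step 2: Gradient step.
x_raw = 0.9069 - 0.02*1.4414 = 0.8781
y_raw = 3.995 - 0.02*32.95 = 3.336
Step 3: Project onto [-1, 2].
x_proj = clip(0.8781) = 0.8781
y_proj = clip(3.336) = 2.0
Step 4: Evaluate f.
f(0.8781, 2.0) = 4.8007


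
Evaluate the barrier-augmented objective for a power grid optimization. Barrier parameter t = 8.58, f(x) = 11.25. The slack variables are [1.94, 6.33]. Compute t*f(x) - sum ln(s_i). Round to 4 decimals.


Step 1: Compute log-barrier.
ln values: [0.6627, 1.8453]
phi = -(0.6627 + 1.8453) = -2.508
Step 2: Compute augmented objective.
t*f(x) = 8.58*11.25 = 96.525
Total = 96.525 - 2.508 = 94.017


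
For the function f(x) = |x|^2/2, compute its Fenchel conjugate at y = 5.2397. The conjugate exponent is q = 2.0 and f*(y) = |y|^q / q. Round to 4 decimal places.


The conjugate exponent q satisfies 1/p + 1/q = 1.
p = 2, so q = 2/(2 - 1) = 2.0
|y|^q = 5.2397^2.0 = 27.4545
f*(5.2397) = 27.4545 / 2.0 = 13.7272


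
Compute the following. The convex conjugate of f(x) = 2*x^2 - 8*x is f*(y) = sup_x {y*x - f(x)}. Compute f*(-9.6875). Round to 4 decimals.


f*(y) = sup_x {y*x - a*x^2 - b*x} = sup_x {(y-b)*x - a*x^2}
FOC: (y - b) - 2a*x = 0 => x* = (y - b)/(2a)
x* = (-9.6875 + 8)/(2*2) = -0.4219
f*(-9.6875) = (y-b)^2/(4a) = (-9.6875 + 8)^2/(4*2)
= 2.8477/8 = 0.356


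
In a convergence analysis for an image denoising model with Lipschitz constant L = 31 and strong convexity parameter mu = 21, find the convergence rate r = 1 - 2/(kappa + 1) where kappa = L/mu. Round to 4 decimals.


Step 1: Compute the condition number.
kappa = L/mu = 31/21 = 1.4762
Step 2: Compute the convergence rate.
r = 1 - 2/(kappa + 1) = 1 - 2*mu/(L + mu) = (L - mu)/(L + mu) = 10/52 = 0.1923


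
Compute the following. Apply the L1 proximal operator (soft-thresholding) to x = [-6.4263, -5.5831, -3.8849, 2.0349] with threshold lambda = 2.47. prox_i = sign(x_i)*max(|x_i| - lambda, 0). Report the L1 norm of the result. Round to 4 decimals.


Soft-thresholding with lambda = 2.47:
prox(-6.4263) = sign(-6.4263)*max(|-6.4263| - 2.47, 0) = -3.9563
prox(-5.5831) = sign(-5.5831)*max(|-5.5831| - 2.47, 0) = -3.1131
prox(-3.8849) = sign(-3.8849)*max(|-3.8849| - 2.47, 0) = -1.4149
prox(2.0349) = sign(2.0349)*max(|2.0349| - 2.47, 0) = 0.0
prox(x) = [-3.9563, -3.1131, -1.4149, 0.0]
||prox(x)||_1 = 3.9563 + 3.1131 + 1.4149 + 0.0 = 8.4843


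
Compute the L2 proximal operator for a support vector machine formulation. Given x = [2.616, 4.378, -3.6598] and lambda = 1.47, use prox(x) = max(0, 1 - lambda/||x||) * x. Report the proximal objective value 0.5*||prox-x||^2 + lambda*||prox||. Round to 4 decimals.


Step 1: Compute ||x||.
||x|| = 6.2773
Step 2: Compute scaling factor.
scale = max(0, 1 - 1.47/6.2773) = 0.7658
Step 3: prox(x) = [2.0034, 3.3528, -2.8028]
||prox(x)|| = 4.8073
Step 4: Proximal objective.
0.5*||prox-x||^2 = 1.0805
lambda*||prox|| = 7.0667
Total = 8.1472


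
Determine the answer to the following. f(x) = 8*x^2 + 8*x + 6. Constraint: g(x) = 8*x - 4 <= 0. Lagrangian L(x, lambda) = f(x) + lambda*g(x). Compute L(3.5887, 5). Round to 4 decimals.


Step 1: Evaluate f(x).
f(3.5887) = 8*3.5887^2 + 8*3.5887 + 6 = 137.7397
Step 2: Evaluate g(x).
g(3.5887) = 8*3.5887 - 4 = 24.7096
Step 3: Compute Lagrangian.
L = 137.7397 + 5*24.7096 = 261.2877


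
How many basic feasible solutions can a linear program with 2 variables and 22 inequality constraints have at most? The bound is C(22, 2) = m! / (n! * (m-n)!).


Each vertex corresponds to some choice of n active constraints out of m, so the number of vertices is at most C(m, n) = m! / (n!(m-n)!).
m = 22, n = 2
Numerator: 22 * 21
Denominator: 2! = 2
C(22, 2) = 231


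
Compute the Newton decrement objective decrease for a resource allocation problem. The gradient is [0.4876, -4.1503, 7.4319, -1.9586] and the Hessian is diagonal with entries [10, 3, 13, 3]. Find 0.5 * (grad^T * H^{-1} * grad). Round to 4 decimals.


Step 1: H is diagonal, so H^(-1) * g = [0.0488, -1.3834, 0.5717, -0.6529].
Step 2: g^T H^(-1) g = sum_i g_i^2 / H_ii
  = (0.4876)^2/10 + (-4.1503)^2/3 + (7.4319)^2/13 + (-1.9586)^2/3
  = 0.0238 + 5.7417 + 4.2487 + 1.2787 = 11.2928
Step 3: Objective decrease = 0.5 * g^T H^(-1) g = 5.6464


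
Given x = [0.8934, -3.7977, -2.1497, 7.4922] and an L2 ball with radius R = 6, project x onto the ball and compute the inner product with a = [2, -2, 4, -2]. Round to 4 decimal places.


Step 1: Compute ||x|| (intermediates to 6 decimals).
||x|| = sqrt(0.8934^2 + (-3.7977)^2 + (-2.1497)^2 + 7.4922^2) = 8.716362
Step 2: Project.
Since ||x|| > R, scale = R/||x|| = 6/8.716362 = 0.688361, proj(x) = scale * x
proj(x) = [0.614982, -2.614189, -1.47977, 5.157338]
Step 3: Dot product.
a^T * proj(x) = 2*0.614982 - 2*(-2.614189) + 4*(-1.47977) - 2*5.157338 = -9.7754


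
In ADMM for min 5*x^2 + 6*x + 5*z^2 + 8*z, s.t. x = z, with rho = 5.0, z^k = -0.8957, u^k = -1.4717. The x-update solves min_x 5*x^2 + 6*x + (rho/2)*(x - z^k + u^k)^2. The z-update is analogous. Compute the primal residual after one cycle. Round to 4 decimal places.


ADMM iteration with rho = 5.0, z^k = -0.8957, u^k = -1.4717
Step 1: x-update.
Minimize 5*x^2 + 6*x + (5.0/2)*(x + 0.8957 - 1.4717)^2
FOC: (2*5 + 5.0)*x = -6 + 5.0*(-0.8957 + 1.4717)
x^{k+1} = -0.208
Step 2: z-update.
Minimize 5*z^2 + 8*z + (5.0/2)*(-0.208 - z - 1.4717)^2
FOC: (2*5 + 5.0)*z = -8 + 5.0*(-0.208 - 1.4717)
z^{k+1} = -1.0932
Step 3: u-update.
u^{k+1} = -1.4717 - 0.208 + 1.0932 = -0.5865
Step 4: Primal residual = |-0.208 + 1.0932| = 0.8852


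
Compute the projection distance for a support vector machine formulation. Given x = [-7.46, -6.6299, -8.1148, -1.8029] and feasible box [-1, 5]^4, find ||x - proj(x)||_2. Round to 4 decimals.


Project each component onto [-1, 5].
clip(-7.46) = -1.0, clip(-6.6299) = -1.0, clip(-8.1148) = -1.0, clip(-1.8029) = -1.0
Projection = [-1.0, -1.0, -1.0, -1.0]
Squared diffs: [41.7316, 31.6958, 50.6204, 0.6446]
Distance = sqrt(124.6924) = 11.1666


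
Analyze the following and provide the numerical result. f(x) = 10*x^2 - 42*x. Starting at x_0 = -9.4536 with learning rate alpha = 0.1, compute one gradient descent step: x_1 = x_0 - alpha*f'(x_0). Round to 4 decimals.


We compute the gradient at x_0 and apply the update.
f'(x) = 20*x - 42
f'(-9.4536) = 20*-9.4536 - 42 = -231.072
x_1 = -9.4536 - 0.1*-231.072 = 13.6536


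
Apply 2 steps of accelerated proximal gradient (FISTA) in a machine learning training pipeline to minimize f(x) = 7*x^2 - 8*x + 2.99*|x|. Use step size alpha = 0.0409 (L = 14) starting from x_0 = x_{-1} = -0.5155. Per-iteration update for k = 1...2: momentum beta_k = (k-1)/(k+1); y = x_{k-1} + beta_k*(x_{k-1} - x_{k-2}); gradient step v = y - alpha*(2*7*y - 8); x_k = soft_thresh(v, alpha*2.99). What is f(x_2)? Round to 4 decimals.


FISTA on f(x) = 7*x^2 - 8*x + 2.99*|x|
L = 14, alpha = 0.0409
Iteration 1: beta = 0.0, y = -0.5155 + 0.0*(-0.5155 + 0.5155) = -0.5155
  grad(y) = -15.217, v = y - alpha*grad = 0.1069
  prox(v) = soft_thresh(0.1069, 0.1223) = 0.0
Iteration 2: beta = 0.3333, y = 0.0 + 0.3333*(0.0 + 0.5155) = 0.1718
  grad(y) = -5.5943, v = y - alpha*grad = 0.4006
  prox(v) = soft_thresh(0.4006, 0.1223) = 0.2784
f(x_2) = 7*0.2784^2 - 8*0.2784 + 2.99*|0.2784| = -0.8522


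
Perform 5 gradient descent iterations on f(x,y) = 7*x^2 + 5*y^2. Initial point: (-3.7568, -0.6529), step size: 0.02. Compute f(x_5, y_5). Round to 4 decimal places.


Gradient descent on f(x,y) = 7*x^2 + 5*y^2.
Starting point: (-3.7568, -0.6529), alpha = 0.02
Step 1: grad_x = 2*7*-3.7568 = -52.5952, grad_y = 2*5*-0.6529 = -6.529
  x_1 = -3.7568 - 0.02*-52.5952 = -2.7049
  y_1 = -0.6529 - 0.02*-6.529 = -0.5223
Step 2: grad_x = 2*7*-2.7049 = -37.8685, grad_y = 2*5*-0.5223 = -5.2232
  x_2 = -2.7049 - 0.02*-37.8685 = -1.9475
  y_2 = -0.5223 - 0.02*-5.2232 = -0.4179
Step 3: grad_x = 2*7*-1.9475 = -27.2654, grad_y = 2*5*-0.4179 = -4.1786
  x_3 = -1.9475 - 0.02*-27.2654 = -1.4022
  y_3 = -0.4179 - 0.02*-4.1786 = -0.3343
Step 4: grad_x = 2*7*-1.4022 = -19.6311, grad_y = 2*5*-0.3343 = -3.3428
  x_4 = -1.4022 - 0.02*-19.6311 = -1.0096
  y_4 = -0.3343 - 0.02*-3.3428 = -0.2674
Step 5: grad_x = 2*7*-1.0096 = -14.1344, grad_y = 2*5*-0.2674 = -2.6743
  x_5 = -1.0096 - 0.02*-14.1344 = -0.7269
  y_5 = -0.2674 - 0.02*-2.6743 = -0.2139
f(-0.7269, -0.2139) = 7*(-0.7269)^2 + 5*(-0.2139)^2 = 3.9276


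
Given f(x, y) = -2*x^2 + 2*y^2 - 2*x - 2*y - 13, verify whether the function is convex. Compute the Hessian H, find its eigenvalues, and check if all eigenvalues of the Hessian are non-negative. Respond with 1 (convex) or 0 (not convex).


The Hessian of f(x,y) = -2*x^2 + 2*y^2 - 2*x - 2*y - 13 is:
H = [[-4, 0], [0, 4]]
Trace = -4 + 4 = 0
Determinant = -4*4 - (0)^2 = -16
Discriminant = (0)^2 - 4*-16 = 64.0
Eigenvalues: lambda_1 = -4.0, lambda_2 = 4.0
The function is not convex.

0


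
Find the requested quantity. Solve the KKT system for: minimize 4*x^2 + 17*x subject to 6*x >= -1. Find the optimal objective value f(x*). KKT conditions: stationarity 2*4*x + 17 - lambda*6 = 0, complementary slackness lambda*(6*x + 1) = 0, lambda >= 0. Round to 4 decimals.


Step 1: Try lambda = 0 (constraint inactive).
x_unc = -17/(2*4) = -2.125
Check: 6*-2.125 = -12.75 < -1 -- violated!
Step 2: Constraint must be active: 6*x = -1
x* = -1/6 = -0.1667 (rounded; the exact value -1/6 is used below)
lambda = (2*4*(-1/6) + 17)/6 = 2.6111
Step 3: Compute optimal value.
f(x*) = 4*(-1/6)^2 + 17*(-1/6) = -2.7222


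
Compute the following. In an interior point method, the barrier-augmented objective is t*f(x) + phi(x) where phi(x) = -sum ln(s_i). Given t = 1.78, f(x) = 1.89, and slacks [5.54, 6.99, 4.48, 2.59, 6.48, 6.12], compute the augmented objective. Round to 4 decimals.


Step 1: Compute log-barrier.
ln values: [1.712, 1.9445, 1.4996, 0.9517, 1.8687, 1.8116]
phi = -(1.712 + 1.9445 + 1.4996 + 0.9517 + 1.8687 + 1.8116) = -9.788
Step 2: Compute augmented objective.
t*f(x) = 1.78*1.89 = 3.3642
Total = 3.3642 - 9.788 = -6.4238


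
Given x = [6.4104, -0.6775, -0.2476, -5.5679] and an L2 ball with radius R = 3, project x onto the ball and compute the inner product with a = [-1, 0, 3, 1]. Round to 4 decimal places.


Step 1: Compute ||x|| (intermediates to 6 decimals).
||x|| = sqrt(6.4104^2 + (-0.6775)^2 + (-0.2476)^2 + (-5.5679)^2) = 8.521447
Step 2: Project.
Since ||x|| > R, scale = R/||x|| = 3/8.521447 = 0.352053, proj(x) = scale * x
proj(x) = [2.256801, -0.238516, -0.087168, -1.960196]
Step 3: Dot product.
a^T * proj(x) = -1*2.256801 + 0*(-0.238516) + 3*(-0.087168) + 1*(-1.960196) = -4.4785


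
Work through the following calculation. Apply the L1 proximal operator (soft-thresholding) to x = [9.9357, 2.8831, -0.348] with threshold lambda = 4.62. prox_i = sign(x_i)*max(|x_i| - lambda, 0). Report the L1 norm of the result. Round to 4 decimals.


Soft-thresholding with lambda = 4.62:
prox(9.9357) = sign(9.9357)*max(|9.9357| - 4.62, 0) = 5.3157
prox(2.8831) = sign(2.8831)*max(|2.8831| - 4.62, 0) = 0.0
prox(-0.348) = sign(-0.348)*max(|-0.348| - 4.62, 0) = 0.0
prox(x) = [5.3157, 0.0, 0.0]
||prox(x)||_1 = 5.3157 + 0.0 + 0.0 = 5.3157


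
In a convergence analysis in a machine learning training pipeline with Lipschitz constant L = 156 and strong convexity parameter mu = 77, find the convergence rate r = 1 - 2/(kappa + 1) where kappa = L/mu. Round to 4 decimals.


Step 1: Compute the condition number.
kappa = L/mu = 156/77 = 2.026
Step 2: Compute the convergence rate.
r = 1 - 2/(kappa + 1) = 1 - 2*mu/(L + mu) = (L - mu)/(L + mu) = 79/233 = 0.3391


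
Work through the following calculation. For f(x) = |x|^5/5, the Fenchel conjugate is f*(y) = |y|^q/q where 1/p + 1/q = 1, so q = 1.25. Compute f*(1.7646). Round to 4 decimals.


The conjugate exponent q satisfies 1/p + 1/q = 1.
p = 5, so q = 5/(5 - 1) = 1.25
|y|^q = 1.7646^1.25 = 2.0338
f*(1.7646) = 2.0338 / 1.25 = 1.627


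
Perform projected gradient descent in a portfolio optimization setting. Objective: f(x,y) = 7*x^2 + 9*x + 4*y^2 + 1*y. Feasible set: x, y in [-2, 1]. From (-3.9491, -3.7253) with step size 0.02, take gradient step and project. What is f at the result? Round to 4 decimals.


Step 1: Compute gradient at (-3.9491, -3.7253).
grad_x = 2*7*-3.9491 + 9 = -46.2874
grad_y = 2*4*-3.7253 + 1 = -28.8024
Step 2: Gradient step.
x_raw = -3.9491 - 0.02*-46.2874 = -3.0234
y_raw = -3.7253 - 0.02*-28.8024 = -3.1493
Step 3: Project onto [-2, 1].
x_proj = clip(-3.0234) = -2.0
y_proj = clip(-3.1493) = -2.0
Step 4: Evaluate f.
f(-2.0, -2.0) = 24.0


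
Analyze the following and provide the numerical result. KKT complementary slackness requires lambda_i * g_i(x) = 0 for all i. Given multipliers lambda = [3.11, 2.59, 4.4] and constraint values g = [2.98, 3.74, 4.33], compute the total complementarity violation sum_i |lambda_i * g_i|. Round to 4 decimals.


KKT complementary slackness check:
lambda_1 * g_1 = 3.11 * 2.98 = 9.2678
lambda_2 * g_2 = 2.59 * 3.74 = 9.6866
lambda_3 * g_3 = 4.4 * 4.33 = 19.052
Total violation = 9.2678 + 9.6866 + 19.052 = 38.0064


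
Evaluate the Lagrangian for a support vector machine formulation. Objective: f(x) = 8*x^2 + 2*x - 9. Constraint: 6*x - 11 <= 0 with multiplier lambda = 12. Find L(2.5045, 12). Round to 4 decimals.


Step 1: Evaluate f(x).
f(2.5045) = 8*2.5045^2 + 2*2.5045 - 9 = 46.1892
Step 2: Evaluate g(x).
g(2.5045) = 6*2.5045 - 11 = 4.027
Step 3: Compute Lagrangian.
L = 46.1892 + 12*4.027 = 94.5132


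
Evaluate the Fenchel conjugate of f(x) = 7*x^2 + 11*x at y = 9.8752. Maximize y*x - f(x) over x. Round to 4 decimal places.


f*(y) = sup_x {y*x - a*x^2 - b*x} = sup_x {(y-b)*x - a*x^2}
FOC: (y - b) - 2a*x = 0 => x* = (y - b)/(2a)
x* = (9.8752 - 11)/(2*7) = -0.0803
f*(9.8752) = (y-b)^2/(4a) = (9.8752 - 11)^2/(4*7)
= 1.2652/28 = 0.0452


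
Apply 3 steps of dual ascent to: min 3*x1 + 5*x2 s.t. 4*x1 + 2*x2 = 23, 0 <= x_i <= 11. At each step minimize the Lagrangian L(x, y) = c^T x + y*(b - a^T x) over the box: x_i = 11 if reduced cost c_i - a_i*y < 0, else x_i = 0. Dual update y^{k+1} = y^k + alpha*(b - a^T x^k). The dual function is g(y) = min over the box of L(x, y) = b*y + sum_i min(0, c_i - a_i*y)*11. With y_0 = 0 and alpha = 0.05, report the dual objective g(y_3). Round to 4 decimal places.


Dual ascent for LP: min 3*x1 + 5*x2, 4*x1 + 2*x2 = 23, 0 <= x_i <= 11
Step 1: y^k = 0.0, reduced costs: (3.0, 5.0)
  x^k = (0.0, 0.0), subgradient = b - a^T x = 23.0
  y^{k+1} = 0.0 + 0.05*23.0 = 1.15
Step 2: y^k = 1.15, reduced costs: (-1.6, 2.7)
  x^k = (11.0, 0.0), subgradient = b - a^T x = -21.0
  y^{k+1} = 1.15 + 0.05*-21.0 = 0.1
Step 3: y^k = 0.1, reduced costs: (2.6, 4.8)
  x^k = (0.0, 0.0), subgradient = b - a^T x = 23.0
  y^{k+1} = 0.1 + 0.05*23.0 = 1.25
Dual objective at y_3 = 1.25: reduced costs (-2.0, 2.5), box minimizer x = (11.0, 0.0)
g(y_3) = b*y + (c1 - a1*y)*x1 + (c2 - a2*y)*x2 = 23*1.25 + (-2.0)*11.0 + 2.5*0.0 = 28.75 - 22.0 + 0.0 = 6.75


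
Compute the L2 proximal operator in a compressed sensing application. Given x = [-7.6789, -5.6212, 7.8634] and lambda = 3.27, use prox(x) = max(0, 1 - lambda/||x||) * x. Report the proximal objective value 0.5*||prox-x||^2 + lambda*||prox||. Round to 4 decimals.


Step 1: Compute ||x||.
||x|| = 12.3449
Step 2: Compute scaling factor.
scale = max(0, 1 - 3.27/12.3449) = 0.7351
Step 3: prox(x) = [-5.6449, -4.1322, 5.7805]
||prox(x)|| = 9.0749
Step 4: Proximal objective.
0.5*||prox-x||^2 = 5.3465
lambda*||prox|| = 29.6749
Total = 35.0214


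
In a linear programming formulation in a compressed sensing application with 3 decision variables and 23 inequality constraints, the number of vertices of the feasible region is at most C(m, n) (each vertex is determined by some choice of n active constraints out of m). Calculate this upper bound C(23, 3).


Each vertex corresponds to some choice of n active constraints out of m, so the number of vertices is at most C(m, n) = m! / (n!(m-n)!).
m = 23, n = 3
Numerator: 23 * 22 * 21
Denominator: 3! = 6
C(23, 3) = 1771


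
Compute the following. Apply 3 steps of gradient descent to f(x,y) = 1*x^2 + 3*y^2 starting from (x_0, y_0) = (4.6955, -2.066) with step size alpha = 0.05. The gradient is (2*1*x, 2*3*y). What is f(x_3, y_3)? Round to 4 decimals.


Gradient descent on f(x,y) = 1*x^2 + 3*y^2.
Starting point: (4.6955, -2.066), alpha = 0.05
Step 1: grad_x = 2*1*4.6955 = 9.391, grad_y = 2*3*-2.066 = -12.396
  x_1 = 4.6955 - 0.05*9.391 = 4.226
  y_1 = -2.066 - 0.05*-12.396 = -1.4462
Step 2: grad_x = 2*1*4.226 = 8.4519, grad_y = 2*3*-1.4462 = -8.6772
  x_2 = 4.226 - 0.05*8.4519 = 3.8034
  y_2 = -1.4462 - 0.05*-8.6772 = -1.0123
Step 3: grad_x = 2*1*3.8034 = 7.6067, grad_y = 2*3*-1.0123 = -6.074
  x_3 = 3.8034 - 0.05*7.6067 = 3.423
  y_3 = -1.0123 - 0.05*-6.074 = -0.7086
f(3.423, -0.7086) = 1*3.423^2 + 3*(-0.7086)^2 = 13.2236


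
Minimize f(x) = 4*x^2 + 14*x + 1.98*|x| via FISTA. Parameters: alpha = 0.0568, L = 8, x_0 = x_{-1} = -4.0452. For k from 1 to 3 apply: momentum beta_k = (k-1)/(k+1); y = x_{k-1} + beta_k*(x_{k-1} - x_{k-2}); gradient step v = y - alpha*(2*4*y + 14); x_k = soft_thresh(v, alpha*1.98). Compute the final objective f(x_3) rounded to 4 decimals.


FISTA on f(x) = 4*x^2 + 14*x + 1.98*|x|
L = 8, alpha = 0.0568
Iteration 1: beta = 0.0, y = -4.0452 + 0.0*(-4.0452 + 4.0452) = -4.0452
  grad(y) = -18.3616, v = y - alpha*grad = -3.0023
  prox(v) = soft_thresh(-3.0023, 0.1125) = -2.8898
Iteration 2: beta = 0.3333, y = -2.8898 + 0.3333*(-2.8898 + 4.0452) = -2.5047
  grad(y) = -6.0373, v = y - alpha*grad = -2.1617
  prox(v) = soft_thresh(-2.1617, 0.1125) = -2.0493
Iteration 3: beta = 0.5, y = -2.0493 + 0.5*(-2.0493 + 2.8898) = -1.629
  grad(y) = 0.9678, v = y - alpha*grad = -1.684
  prox(v) = soft_thresh(-1.684, 0.1125) = -1.5715
f(x_3) = 4*(-1.5715)^2 + 14*(-1.5715) + 1.98*|-1.5715| = -9.011


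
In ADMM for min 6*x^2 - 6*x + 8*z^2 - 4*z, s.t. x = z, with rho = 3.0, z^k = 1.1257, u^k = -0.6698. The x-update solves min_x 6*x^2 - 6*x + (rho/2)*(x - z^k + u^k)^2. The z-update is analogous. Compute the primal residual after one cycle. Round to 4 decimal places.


ADMM iteration with rho = 3.0, z^k = 1.1257, u^k = -0.6698
Step 1: x-update.
Minimize 6*x^2 - 6*x + (3.0/2)*(x - 1.1257 - 0.6698)^2
FOC: (2*6 + 3.0)*x = 6 + 3.0*(1.1257 + 0.6698)
x^{k+1} = 0.7591
Step 2: z-update.
Minimize 8*z^2 - 4*z + (3.0/2)*(0.7591 - z - 0.6698)^2
FOC: (2*8 + 3.0)*z = 4 + 3.0*(0.7591 - 0.6698)
z^{k+1} = 0.2246
Step 3: u-update.
u^{k+1} = -0.6698 + 0.7591 - 0.2246 = -0.1353
Step 4: Primal residual = |0.7591 - 0.2246| = 0.5345


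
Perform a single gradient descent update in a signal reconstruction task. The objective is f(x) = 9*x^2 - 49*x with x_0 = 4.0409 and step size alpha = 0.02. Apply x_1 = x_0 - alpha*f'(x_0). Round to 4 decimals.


We compute the gradient at x_0 and apply the update.
f'(x) = 18*x - 49
f'(4.0409) = 18*4.0409 - 49 = 23.7362
x_1 = 4.0409 - 0.02*23.7362 = 3.5662


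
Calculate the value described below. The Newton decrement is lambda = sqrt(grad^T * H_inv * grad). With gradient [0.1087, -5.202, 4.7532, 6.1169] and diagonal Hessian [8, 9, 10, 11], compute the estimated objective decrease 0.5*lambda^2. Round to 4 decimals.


Step 1: H is diagonal, so H^(-1) * g = [0.0136, -0.578, 0.4753, 0.5561].
Step 2: g^T H^(-1) g = sum_i g_i^2 / H_ii
  = (0.1087)^2/8 + (-5.202)^2/9 + (4.7532)^2/10 + (6.1169)^2/11
  = 0.0015 + 3.0068 + 2.2593 + 3.4015 = 8.669
Step 3: Objective decrease = 0.5 * g^T H^(-1) g = 4.3345


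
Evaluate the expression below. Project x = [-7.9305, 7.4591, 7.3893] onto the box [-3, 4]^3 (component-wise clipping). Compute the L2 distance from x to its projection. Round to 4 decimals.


Project each component onto [-3, 4].
clip(-7.9305) = -3.0, clip(7.4591) = 4.0, clip(7.3893) = 4.0
Projection = [-3.0, 4.0, 4.0]
Squared diffs: [24.3098, 11.9654, 11.4874]
Distance = sqrt(47.7626) = 6.911


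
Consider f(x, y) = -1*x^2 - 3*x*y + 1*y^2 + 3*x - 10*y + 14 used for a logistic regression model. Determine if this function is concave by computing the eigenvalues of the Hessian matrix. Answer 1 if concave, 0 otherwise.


The Hessian of f(x,y) = -1*x^2 - 3*x*y + 1*y^2 + 3*x - 10*y + 14 is:
H = [[-2, -3], [-3, 2]]
Trace = -2 + 2 = 0
Determinant = -2*2 - (-3)^2 = -13
Discriminant = (0)^2 - 4*-13 = 52.0
Eigenvalues: lambda_1 = -3.6056, lambda_2 = 3.6056
The function is not concave.

0


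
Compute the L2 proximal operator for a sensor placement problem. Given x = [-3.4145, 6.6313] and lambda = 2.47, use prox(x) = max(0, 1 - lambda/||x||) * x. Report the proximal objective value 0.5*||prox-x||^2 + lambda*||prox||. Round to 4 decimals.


Step 1: Compute ||x||.
||x|| = 7.4587
Step 2: Compute scaling factor.
scale = max(0, 1 - 2.47/7.4587) = 0.6688
Step 3: prox(x) = [-2.2838, 4.4353]
||prox(x)|| = 4.9887
Step 4: Proximal objective.
0.5*||prox-x||^2 = 3.0505
lambda*||prox|| = 12.3221
Total = 15.3727


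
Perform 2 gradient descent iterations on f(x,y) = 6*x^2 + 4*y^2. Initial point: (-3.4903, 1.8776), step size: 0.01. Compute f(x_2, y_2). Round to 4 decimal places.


Gradient descent on f(x,y) = 6*x^2 + 4*y^2.
Starting point: (-3.4903, 1.8776), alpha = 0.01
Step 1: grad_x = 2*6*-3.4903 = -41.8836, grad_y = 2*4*1.8776 = 15.0208
  x_1 = -3.4903 - 0.01*-41.8836 = -3.0715
  y_1 = 1.8776 - 0.01*15.0208 = 1.7274
Step 2: grad_x = 2*6*-3.0715 = -36.8576, grad_y = 2*4*1.7274 = 13.8191
  x_2 = -3.0715 - 0.01*-36.8576 = -2.7029
  y_2 = 1.7274 - 0.01*13.8191 = 1.5892
f(-2.7029, 1.5892) = 6*(-2.7029)^2 + 4*1.5892^2 = 53.9359


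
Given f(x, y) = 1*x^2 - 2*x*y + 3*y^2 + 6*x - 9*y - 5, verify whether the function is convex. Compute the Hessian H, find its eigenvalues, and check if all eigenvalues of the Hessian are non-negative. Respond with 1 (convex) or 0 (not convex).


The Hessian of f(x,y) = 1*x^2 - 2*x*y + 3*y^2 + 6*x - 9*y - 5 is:
H = [[2, -2], [-2, 6]]
Trace = 2 + 6 = 8
Determinant = 2*6 - (-2)^2 = 8
Discriminant = (8)^2 - 4*8 = 32.0
Eigenvalues: lambda_1 = 1.1716, lambda_2 = 6.8284
The function is convex.

1


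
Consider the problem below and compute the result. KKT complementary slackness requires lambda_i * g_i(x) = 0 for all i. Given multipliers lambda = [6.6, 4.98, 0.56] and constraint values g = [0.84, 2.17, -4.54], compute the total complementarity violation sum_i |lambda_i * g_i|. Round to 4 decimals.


KKT complementary slackness check:
lambda_1 * g_1 = 6.6 * 0.84 = 5.544
lambda_2 * g_2 = 4.98 * 2.17 = 10.8066
lambda_3 * g_3 = 0.56 * -4.54 = -2.5424
Total violation = 5.544 + 10.8066 + 2.5424 = 18.893


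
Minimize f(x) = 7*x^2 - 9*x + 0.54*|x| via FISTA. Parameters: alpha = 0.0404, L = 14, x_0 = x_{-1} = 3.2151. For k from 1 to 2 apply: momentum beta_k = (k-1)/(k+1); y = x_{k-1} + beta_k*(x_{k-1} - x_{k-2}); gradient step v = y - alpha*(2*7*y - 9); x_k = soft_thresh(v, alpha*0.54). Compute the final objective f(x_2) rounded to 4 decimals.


FISTA on f(x) = 7*x^2 - 9*x + 0.54*|x|
L = 14, alpha = 0.0404
Iteration 1: beta = 0.0, y = 3.2151 + 0.0*(3.2151 - 3.2151) = 3.2151
  grad(y) = 36.0114, v = y - alpha*grad = 1.7602
  prox(v) = soft_thresh(1.7602, 0.0218) = 1.7384
Iteration 2: beta = 0.3333, y = 1.7384 + 0.3333*(1.7384 - 3.2151) = 1.2462
  grad(y) = 8.4468, v = y - alpha*grad = 0.9049
  prox(v) = soft_thresh(0.9049, 0.0218) = 0.8831
f(x_2) = 7*0.8831^2 - 9*0.8831 + 0.54*|0.8831| = -2.0118


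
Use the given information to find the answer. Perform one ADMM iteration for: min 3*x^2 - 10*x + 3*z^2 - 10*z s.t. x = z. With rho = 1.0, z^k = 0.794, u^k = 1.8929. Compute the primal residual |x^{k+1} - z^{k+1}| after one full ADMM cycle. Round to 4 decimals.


ADMM iteration with rho = 1.0, z^k = 0.794, u^k = 1.8929
Step 1: x-update.
Minimize 3*x^2 - 10*x + (1.0/2)*(x - 0.794 + 1.8929)^2
FOC: (2*3 + 1.0)*x = 10 + 1.0*(0.794 - 1.8929)
x^{k+1} = 1.2716
Step 2: z-update.
Minimize 3*z^2 - 10*z + (1.0/2)*(1.2716 - z + 1.8929)^2
FOC: (2*3 + 1.0)*z = 10 + 1.0*(1.2716 + 1.8929)
z^{k+1} = 1.8806
Step 3: u-update.
u^{k+1} = 1.8929 + 1.2716 - 1.8806 = 1.2838
Step 4: Primal residual = |1.2716 - 1.8806| = 0.6091


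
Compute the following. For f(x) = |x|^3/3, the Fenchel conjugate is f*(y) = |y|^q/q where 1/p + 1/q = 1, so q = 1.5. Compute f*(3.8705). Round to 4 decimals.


The conjugate exponent q satisfies 1/p + 1/q = 1.
p = 3, so q = 3/(3 - 1) = 1.5
|y|^q = 3.8705^1.5 = 7.6147
f*(3.8705) = 7.6147 / 1.5 = 5.0764


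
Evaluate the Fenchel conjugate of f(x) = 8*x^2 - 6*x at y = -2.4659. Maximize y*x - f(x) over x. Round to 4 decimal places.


f*(y) = sup_x {y*x - a*x^2 - b*x} = sup_x {(y-b)*x - a*x^2}
FOC: (y - b) - 2a*x = 0 => x* = (y - b)/(2a)
x* = (-2.4659 + 6)/(2*8) = 0.2209
f*(-2.4659) = (y-b)^2/(4a) = (-2.4659 + 6)^2/(4*8)
= 12.4899/32 = 0.3903


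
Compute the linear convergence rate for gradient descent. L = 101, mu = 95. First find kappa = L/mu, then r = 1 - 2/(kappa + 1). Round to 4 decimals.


Step 1: Compute the condition number.
kappa = L/mu = 101/95 = 1.0632
Step 2: Compute the convergence rate.
r = 1 - 2/(kappa + 1) = 1 - 2*mu/(L + mu) = (L - mu)/(L + mu) = 6/196 = 0.0306


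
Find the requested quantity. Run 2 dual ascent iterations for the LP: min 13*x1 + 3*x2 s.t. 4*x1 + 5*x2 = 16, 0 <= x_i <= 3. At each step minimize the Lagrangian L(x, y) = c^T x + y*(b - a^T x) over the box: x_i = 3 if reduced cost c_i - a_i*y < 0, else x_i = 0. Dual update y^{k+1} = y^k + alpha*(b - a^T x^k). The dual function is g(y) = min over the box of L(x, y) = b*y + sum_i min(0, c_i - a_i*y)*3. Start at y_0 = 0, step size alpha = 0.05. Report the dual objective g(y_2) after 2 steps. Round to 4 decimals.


Dual ascent for LP: min 13*x1 + 3*x2, 4*x1 + 5*x2 = 16, 0 <= x_i <= 3
Step 1: y^k = 0.0, reduced costs: (13.0, 3.0)
  x^k = (0.0, 0.0), subgradient = b - a^T x = 16.0
  y^{k+1} = 0.0 + 0.05*16.0 = 0.8
Step 2: y^k = 0.8, reduced costs: (9.8, -1.0)
  x^k = (0.0, 3.0), subgradient = b - a^T x = 1.0
  y^{k+1} = 0.8 + 0.05*1.0 = 0.85
Dual objective at y_2 = 0.85: reduced costs (9.6, -1.25), box minimizer x = (0.0, 3.0)
g(y_2) = b*y + (c1 - a1*y)*x1 + (c2 - a2*y)*x2 = 16*0.85 + 9.6*0.0 + (-1.25)*3.0 = 13.6 + 0.0 - 3.75 = 9.85


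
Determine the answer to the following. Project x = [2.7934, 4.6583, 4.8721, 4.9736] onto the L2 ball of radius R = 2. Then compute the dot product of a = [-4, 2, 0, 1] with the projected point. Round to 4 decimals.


Step 1: Compute ||x|| (intermediates to 6 decimals).
||x|| = sqrt(2.7934^2 + 4.6583^2 + 4.8721^2 + 4.9736^2) = 8.830453
Step 2: Project.
Since ||x|| > R, scale = R/||x|| = 2/8.830453 = 0.226489, proj(x) = scale * x
proj(x) = [0.632674, 1.055054, 1.103477, 1.126466]
Step 3: Dot product.
a^T * proj(x) = -4*0.632674 + 2*1.055054 + 0*1.103477 + 1*1.126466 = 0.7059


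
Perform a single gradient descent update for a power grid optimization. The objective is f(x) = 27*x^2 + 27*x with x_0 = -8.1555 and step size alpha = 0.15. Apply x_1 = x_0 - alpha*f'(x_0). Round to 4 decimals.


We compute the gradient at x_0 and apply the update.
f'(x) = 54*x + 27
f'(-8.1555) = 54*-8.1555 + 27 = -413.397
x_1 = -8.1555 - 0.15*-413.397 = 53.8541


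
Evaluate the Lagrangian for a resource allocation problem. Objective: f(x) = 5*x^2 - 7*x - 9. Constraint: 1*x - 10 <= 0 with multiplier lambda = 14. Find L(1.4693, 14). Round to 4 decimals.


Step 1: Evaluate f(x).
f(1.4693) = 5*1.4693^2 - 7*1.4693 - 9 = -8.4909
Step 2: Evaluate g(x).
g(1.4693) = 1*1.4693 - 10 = -8.5307
Step 3: Compute Lagrangian.
L = -8.4909 + 14*-8.5307 = -127.9207


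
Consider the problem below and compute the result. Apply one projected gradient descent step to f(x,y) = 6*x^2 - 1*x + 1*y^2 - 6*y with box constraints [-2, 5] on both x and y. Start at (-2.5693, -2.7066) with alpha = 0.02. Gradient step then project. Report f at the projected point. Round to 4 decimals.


Step 1: Compute gradient at (-2.5693, -2.7066).
grad_x = 2*6*-2.5693 - 1 = -31.8316
grad_y = 2*1*-2.7066 - 6 = -11.4132
Step 2: Gradient step.
x_raw = -2.5693 - 0.02*-31.8316 = -1.9327
y_raw = -2.7066 - 0.02*-11.4132 = -2.4783
Step 3: Project onto [-2, 5].
x_proj = clip(-1.9327) = -1.9327
y_proj = clip(-2.4783) = -2.0
Step 4: Evaluate f.
f(-1.9327, -2.0) = 40.3439


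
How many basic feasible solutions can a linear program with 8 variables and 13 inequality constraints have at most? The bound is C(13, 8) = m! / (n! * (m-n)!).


Each vertex corresponds to some choice of n active constraints out of m, so the number of vertices is at most C(m, n) = m! / (n!(m-n)!).
m = 13, n = 8
Numerator: 13 * 12 * 11 * 10 * 9 * 8 * 7 * 6
Denominator: 8! = 40320
C(13, 8) = 1287


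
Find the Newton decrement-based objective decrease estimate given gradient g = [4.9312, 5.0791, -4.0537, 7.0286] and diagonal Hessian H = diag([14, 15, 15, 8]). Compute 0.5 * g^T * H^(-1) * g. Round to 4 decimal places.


Step 1: H is diagonal, so H^(-1) * g = [0.3522, 0.3386, -0.2702, 0.8786].
Step 2: g^T H^(-1) g = sum_i g_i^2 / H_ii
  = (4.9312)^2/14 + (5.0791)^2/15 + (-4.0537)^2/15 + (7.0286)^2/8
  = 1.7369 + 1.7198 + 1.0955 + 6.1752 = 10.7274
Step 3: Objective decrease = 0.5 * g^T H^(-1) g = 5.3637


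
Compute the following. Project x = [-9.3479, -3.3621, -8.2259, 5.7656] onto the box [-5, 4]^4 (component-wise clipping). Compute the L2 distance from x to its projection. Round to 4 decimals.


Project each component onto [-5, 4].
clip(-9.3479) = -5.0, clip(-3.3621) = -3.3621, clip(-8.2259) = -5.0, clip(5.7656) = 4.0
Projection = [-5.0, -3.3621, -5.0, 4.0]
Squared diffs: [18.9042, 0.0, 10.4064, 3.1173]
Distance = sqrt(32.4279) = 5.6946


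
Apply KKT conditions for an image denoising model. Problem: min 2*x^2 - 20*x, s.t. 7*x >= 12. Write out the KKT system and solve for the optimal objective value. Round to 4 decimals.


Step 1: Try lambda = 0 (constraint inactive).
Stationarity: 2*2*x - 20 = 0
x* = 20/(2*2) = 5.0
Check constraint: 7*5.0 = 35.0 >= 12 -- satisfied.
Step 2: Compute optimal value.
f(x*) = 2*5.0^2 - 20*5.0 = -50.0


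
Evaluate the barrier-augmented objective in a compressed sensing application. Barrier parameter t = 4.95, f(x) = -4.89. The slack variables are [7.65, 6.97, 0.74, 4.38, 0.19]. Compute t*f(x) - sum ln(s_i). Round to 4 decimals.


Step 1: Compute log-barrier.
ln values: [2.0347, 1.9416, -0.3011, 1.477, -1.6607]
phi = -(2.0347 + 1.9416 - 0.3011 + 1.477 - 1.6607) = -3.4915
Step 2: Compute augmented objective.
t*f(x) = 4.95*-4.89 = -24.2055
Total = -24.2055 - 3.4915 = -27.697


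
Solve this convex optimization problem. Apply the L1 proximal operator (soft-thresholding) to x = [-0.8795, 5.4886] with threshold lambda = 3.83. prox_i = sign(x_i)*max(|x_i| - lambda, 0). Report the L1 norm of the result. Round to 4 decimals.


Soft-thresholding with lambda = 3.83:
prox(-0.8795) = sign(-0.8795)*max(|-0.8795| - 3.83, 0) = 0.0
prox(5.4886) = sign(5.4886)*max(|5.4886| - 3.83, 0) = 1.6586
prox(x) = [0.0, 1.6586]
||prox(x)||_1 = 0.0 + 1.6586 = 1.6586


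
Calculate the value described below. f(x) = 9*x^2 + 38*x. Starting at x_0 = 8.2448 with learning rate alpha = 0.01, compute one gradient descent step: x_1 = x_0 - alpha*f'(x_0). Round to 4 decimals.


We compute the gradient at x_0 and apply the update.
f'(x) = 18*x + 38
f'(8.2448) = 18*8.2448 + 38 = 186.4064
x_1 = 8.2448 - 0.01*186.4064 = 6.3807


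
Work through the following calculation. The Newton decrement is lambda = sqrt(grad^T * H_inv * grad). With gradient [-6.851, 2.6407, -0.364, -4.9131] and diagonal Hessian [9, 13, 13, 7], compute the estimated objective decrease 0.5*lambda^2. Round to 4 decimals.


Step 1: H is diagonal, so H^(-1) * g = [-0.7612, 0.2031, -0.028, -0.7019].
Step 2: g^T H^(-1) g = sum_i g_i^2 / H_ii
  = (-6.851)^2/9 + (2.6407)^2/13 + (-0.364)^2/13 + (-4.9131)^2/7
  = 5.2151 + 0.5364 + 0.0102 + 3.4484 = 9.2101
Step 3: Objective decrease = 0.5 * g^T H^(-1) g = 4.605


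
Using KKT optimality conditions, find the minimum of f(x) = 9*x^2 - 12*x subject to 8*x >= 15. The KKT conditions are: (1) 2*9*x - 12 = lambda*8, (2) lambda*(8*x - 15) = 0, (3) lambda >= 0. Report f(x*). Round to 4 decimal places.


Step 1: Try lambda = 0 (constraint inactive).
x_unc = 12/(2*9) = 0.6667
Check: 8*0.6667 = 5.3336 < 15 -- violated!
Step 2: Constraint must be active: 8*x = 15
x* = 15/8 = 1.875
lambda = (2*9*1.875 - 12)/8 = 2.7188
Step 3: Compute optimal value.
f(x*) = 9*1.875^2 - 12*1.875 = 9.1406


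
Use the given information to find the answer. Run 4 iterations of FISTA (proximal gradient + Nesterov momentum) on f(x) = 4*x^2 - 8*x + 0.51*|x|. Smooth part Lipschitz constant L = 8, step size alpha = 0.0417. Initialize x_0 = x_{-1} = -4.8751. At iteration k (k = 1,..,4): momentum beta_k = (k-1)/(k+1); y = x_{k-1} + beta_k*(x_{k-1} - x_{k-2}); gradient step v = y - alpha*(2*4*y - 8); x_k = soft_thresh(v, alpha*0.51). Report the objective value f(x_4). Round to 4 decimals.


FISTA on f(x) = 4*x^2 - 8*x + 0.51*|x|
L = 8, alpha = 0.0417
Iteration 1: beta = 0.0, y = -4.8751 + 0.0*(-4.8751 + 4.8751) = -4.8751
  grad(y) = -47.0008, v = y - alpha*grad = -2.9152
  prox(v) = soft_thresh(-2.9152, 0.0213) = -2.8939
Iteration 2: beta = 0.3333, y = -2.8939 + 0.3333*(-2.8939 + 4.8751) = -2.2335
  grad(y) = -25.868, v = y - alpha*grad = -1.1548
  prox(v) = soft_thresh(-1.1548, 0.0213) = -1.1335
Iteration 3: beta = 0.5, y = -1.1335 + 0.5*(-1.1335 + 2.8939) = -0.2534
  grad(y) = -10.0268, v = y - alpha*grad = 0.1648
  prox(v) = soft_thresh(0.1648, 0.0213) = 0.1435
Iteration 4: beta = 0.6, y = 0.1435 + 0.6*(0.1435 + 1.1335) = 0.9097
  grad(y) = -0.7223, v = y - alpha*grad = 0.9398
  prox(v) = soft_thresh(0.9398, 0.0213) = 0.9186
f(x_4) = 4*0.9186^2 - 8*0.9186 + 0.51*|0.9186| = -3.505


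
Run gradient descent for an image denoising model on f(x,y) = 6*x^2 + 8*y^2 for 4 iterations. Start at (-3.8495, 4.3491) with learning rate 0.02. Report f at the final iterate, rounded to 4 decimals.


Gradient descent on f(x,y) = 6*x^2 + 8*y^2.
Starting point: (-3.8495, 4.3491), alpha = 0.02
Step 1: grad_x = 2*6*-3.8495 = -46.194, grad_y = 2*8*4.3491 = 69.5856
  x_1 = -3.8495 - 0.02*-46.194 = -2.9256
  y_1 = 4.3491 - 0.02*69.5856 = 2.9574
Step 2: grad_x = 2*6*-2.9256 = -35.1074, grad_y = 2*8*2.9574 = 47.3182
  x_2 = -2.9256 - 0.02*-35.1074 = -2.2235
  y_2 = 2.9574 - 0.02*47.3182 = 2.011
Step 3: grad_x = 2*6*-2.2235 = -26.6817, grad_y = 2*8*2.011 = 32.1764
  x_3 = -2.2235 - 0.02*-26.6817 = -1.6898
  y_3 = 2.011 - 0.02*32.1764 = 1.3675
Step 4: grad_x = 2*6*-1.6898 = -20.2781, grad_y = 2*8*1.3675 = 21.8799
  x_4 = -1.6898 - 0.02*-20.2781 = -1.2843
  y_4 = 1.3675 - 0.02*21.8799 = 0.9299
f(-1.2843, 0.9299) = 6*(-1.2843)^2 + 8*0.9299^2 = 16.8139


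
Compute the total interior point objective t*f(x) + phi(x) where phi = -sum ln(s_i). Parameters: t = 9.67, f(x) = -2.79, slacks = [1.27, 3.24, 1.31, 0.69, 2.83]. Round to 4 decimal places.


Step 1: Compute log-barrier.
ln values: [0.239, 1.1756, 0.27, -0.3711, 1.0403]
phi = -(0.239 + 1.1756 + 0.27 - 0.3711 + 1.0403) = -2.3538
Step 2: Compute augmented objective.
t*f(x) = 9.67*-2.79 = -26.9793
Total = -26.9793 - 2.3538 = -29.3331


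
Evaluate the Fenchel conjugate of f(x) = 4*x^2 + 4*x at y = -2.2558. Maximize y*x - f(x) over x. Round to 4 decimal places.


f*(y) = sup_x {y*x - a*x^2 - b*x} = sup_x {(y-b)*x - a*x^2}
FOC: (y - b) - 2a*x = 0 => x* = (y - b)/(2a)
x* = (-2.2558 - 4)/(2*4) = -0.782
f*(-2.2558) = (y-b)^2/(4a) = (-2.2558 - 4)^2/(4*4)
= 39.135/16 = 2.4459


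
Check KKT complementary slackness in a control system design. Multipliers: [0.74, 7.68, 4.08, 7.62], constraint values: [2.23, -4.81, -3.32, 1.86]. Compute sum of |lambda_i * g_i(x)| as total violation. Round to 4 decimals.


KKT complementary slackness check:
lambda_1 * g_1 = 0.74 * 2.23 = 1.6502
lambda_2 * g_2 = 7.68 * -4.81 = -36.9408
lambda_3 * g_3 = 4.08 * -3.32 = -13.5456
lambda_4 * g_4 = 7.62 * 1.86 = 14.1732
Total violation = 1.6502 + 36.9408 + 13.5456 + 14.1732 = 66.3098


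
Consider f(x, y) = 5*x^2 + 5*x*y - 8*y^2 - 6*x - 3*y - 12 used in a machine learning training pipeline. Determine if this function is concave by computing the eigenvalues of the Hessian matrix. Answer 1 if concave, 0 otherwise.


The Hessian of f(x,y) = 5*x^2 + 5*x*y - 8*y^2 - 6*x - 3*y - 12 is:
H = [[10, 5], [5, -16]]
Trace = 10 - 16 = -6
Determinant = 10*-16 - (5)^2 = -185
Discriminant = (-6)^2 - 4*-185 = 776.0
Eigenvalues: lambda_1 = -16.9284, lambda_2 = 10.9284
The function is not concave.

0


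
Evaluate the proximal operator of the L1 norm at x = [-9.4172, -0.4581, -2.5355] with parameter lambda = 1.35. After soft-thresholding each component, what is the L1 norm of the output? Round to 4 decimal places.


Soft-thresholding with lambda = 1.35:
prox(-9.4172) = sign(-9.4172)*max(|-9.4172| - 1.35, 0) = -8.0672
prox(-0.4581) = sign(-0.4581)*max(|-0.4581| - 1.35, 0) = 0.0
prox(-2.5355) = sign(-2.5355)*max(|-2.5355| - 1.35, 0) = -1.1855
prox(x) = [-8.0672, 0.0, -1.1855]
||prox(x)||_1 = 8.0672 + 0.0 + 1.1855 = 9.2527
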